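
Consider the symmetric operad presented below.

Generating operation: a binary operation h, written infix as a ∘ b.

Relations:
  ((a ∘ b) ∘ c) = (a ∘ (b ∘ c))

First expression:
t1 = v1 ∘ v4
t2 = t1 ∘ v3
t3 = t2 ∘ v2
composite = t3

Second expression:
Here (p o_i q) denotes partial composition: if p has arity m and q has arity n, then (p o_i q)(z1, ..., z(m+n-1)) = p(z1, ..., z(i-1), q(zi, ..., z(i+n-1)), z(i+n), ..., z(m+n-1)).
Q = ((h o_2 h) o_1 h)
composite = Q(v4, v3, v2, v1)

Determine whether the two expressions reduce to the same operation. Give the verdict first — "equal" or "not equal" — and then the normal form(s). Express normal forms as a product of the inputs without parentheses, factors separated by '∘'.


Reducing the first expression gives v1 ∘ v4 ∘ v3 ∘ v2
Reducing the second expression gives v4 ∘ v3 ∘ v2 ∘ v1
The normal forms differ: not equal.

not equal — first v1 ∘ v4 ∘ v3 ∘ v2, second v4 ∘ v3 ∘ v2 ∘ v1


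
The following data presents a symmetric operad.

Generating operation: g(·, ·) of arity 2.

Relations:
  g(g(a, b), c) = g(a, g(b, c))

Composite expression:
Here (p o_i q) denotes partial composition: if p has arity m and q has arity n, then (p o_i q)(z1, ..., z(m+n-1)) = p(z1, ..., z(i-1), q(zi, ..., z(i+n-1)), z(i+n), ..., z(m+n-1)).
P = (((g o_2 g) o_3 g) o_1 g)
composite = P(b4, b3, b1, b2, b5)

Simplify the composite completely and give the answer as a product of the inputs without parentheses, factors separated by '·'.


b4 · b3 · b1 · b2 · b5

Under associativity of g, the answer is the b's in reading order.
g(b4, b3) unparenthesizes to b4 · b3
g(b2, b5) unparenthesizes to b2 · b5
g(b1, g(b2, b5)) unparenthesizes to b1 · b2 · b5
g(g(b4, b3), g(b1, g(b2, b5))) unparenthesizes to b4 · b3 · b1 · b2 · b5


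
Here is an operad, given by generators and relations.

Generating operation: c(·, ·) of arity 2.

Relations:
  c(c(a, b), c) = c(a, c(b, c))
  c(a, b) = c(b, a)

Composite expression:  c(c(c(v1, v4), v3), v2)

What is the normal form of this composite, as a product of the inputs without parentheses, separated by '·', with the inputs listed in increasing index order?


v1 · v2 · v3 · v4

Shape and order are irrelevant to c; the v-input set decides.
c(v1, v4) unparenthesizes to v1 · v4
c(c(v1, v4), v3) unparenthesizes to v1 · v4 · v3
c(c(c(v1, v4), v3), v2) unparenthesizes to v1 · v4 · v3 · v2
rearranged into index order: v1 · v2 · v3 · v4


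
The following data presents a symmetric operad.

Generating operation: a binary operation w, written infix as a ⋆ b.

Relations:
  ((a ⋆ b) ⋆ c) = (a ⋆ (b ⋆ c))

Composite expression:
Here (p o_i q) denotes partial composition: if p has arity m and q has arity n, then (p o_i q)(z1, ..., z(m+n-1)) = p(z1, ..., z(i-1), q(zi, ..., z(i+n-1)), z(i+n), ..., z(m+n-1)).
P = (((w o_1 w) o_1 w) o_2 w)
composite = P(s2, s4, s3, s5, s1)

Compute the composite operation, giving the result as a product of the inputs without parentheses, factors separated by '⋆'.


Associativity of w dissolves the nesting; only the s-input order survives.
(s4 ⋆ s3) spells out as s4 ⋆ s3
(s2 ⋆ (s4 ⋆ s3)) spells out as s2 ⋆ s4 ⋆ s3
((s2 ⋆ (s4 ⋆ s3)) ⋆ s5) spells out as s2 ⋆ s4 ⋆ s3 ⋆ s5
(((s2 ⋆ (s4 ⋆ s3)) ⋆ s5) ⋆ s1) spells out as s2 ⋆ s4 ⋆ s3 ⋆ s5 ⋆ s1

s2 ⋆ s4 ⋆ s3 ⋆ s5 ⋆ s1


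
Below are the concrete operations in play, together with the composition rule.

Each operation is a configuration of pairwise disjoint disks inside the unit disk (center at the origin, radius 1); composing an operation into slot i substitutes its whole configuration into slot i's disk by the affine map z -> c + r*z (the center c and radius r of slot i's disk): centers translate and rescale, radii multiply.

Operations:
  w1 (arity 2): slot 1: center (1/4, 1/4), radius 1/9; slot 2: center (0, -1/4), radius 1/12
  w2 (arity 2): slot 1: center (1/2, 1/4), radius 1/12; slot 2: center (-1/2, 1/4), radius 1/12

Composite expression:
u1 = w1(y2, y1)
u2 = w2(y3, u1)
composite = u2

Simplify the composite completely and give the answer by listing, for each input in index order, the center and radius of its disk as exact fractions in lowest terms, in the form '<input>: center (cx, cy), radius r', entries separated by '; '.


Follow each y-input down from w2: c' goes to c + r*c', radius to r*r'.
y3: after 1 affine step, its disk has center (1/2, 1/4), radius 1/12
y2: after 2 affine steps, its disk has center (-23/48, 13/48), radius 1/108
y1: after 2 affine steps, its disk has center (-1/2, 11/48), radius 1/144

y1: center (-1/2, 11/48), radius 1/144; y2: center (-23/48, 13/48), radius 1/108; y3: center (1/2, 1/4), radius 1/12


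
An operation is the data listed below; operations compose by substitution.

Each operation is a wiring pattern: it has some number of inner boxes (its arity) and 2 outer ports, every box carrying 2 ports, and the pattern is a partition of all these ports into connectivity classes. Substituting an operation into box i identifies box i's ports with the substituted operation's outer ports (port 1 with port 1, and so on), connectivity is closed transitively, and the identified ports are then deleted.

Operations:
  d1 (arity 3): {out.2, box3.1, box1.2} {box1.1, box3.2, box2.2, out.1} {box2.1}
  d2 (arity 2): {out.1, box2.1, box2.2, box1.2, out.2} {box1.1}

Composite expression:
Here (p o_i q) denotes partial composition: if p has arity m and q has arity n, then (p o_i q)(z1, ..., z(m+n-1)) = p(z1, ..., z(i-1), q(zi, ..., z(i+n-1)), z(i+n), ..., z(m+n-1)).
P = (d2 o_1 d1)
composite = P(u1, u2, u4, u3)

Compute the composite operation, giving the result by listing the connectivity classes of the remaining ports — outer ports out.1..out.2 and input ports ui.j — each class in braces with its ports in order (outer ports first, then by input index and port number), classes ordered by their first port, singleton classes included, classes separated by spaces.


{out.1, out.2, u1.2, u3.1, u3.2, u4.1} {u1.1, u2.2, u4.2} {u2.1}


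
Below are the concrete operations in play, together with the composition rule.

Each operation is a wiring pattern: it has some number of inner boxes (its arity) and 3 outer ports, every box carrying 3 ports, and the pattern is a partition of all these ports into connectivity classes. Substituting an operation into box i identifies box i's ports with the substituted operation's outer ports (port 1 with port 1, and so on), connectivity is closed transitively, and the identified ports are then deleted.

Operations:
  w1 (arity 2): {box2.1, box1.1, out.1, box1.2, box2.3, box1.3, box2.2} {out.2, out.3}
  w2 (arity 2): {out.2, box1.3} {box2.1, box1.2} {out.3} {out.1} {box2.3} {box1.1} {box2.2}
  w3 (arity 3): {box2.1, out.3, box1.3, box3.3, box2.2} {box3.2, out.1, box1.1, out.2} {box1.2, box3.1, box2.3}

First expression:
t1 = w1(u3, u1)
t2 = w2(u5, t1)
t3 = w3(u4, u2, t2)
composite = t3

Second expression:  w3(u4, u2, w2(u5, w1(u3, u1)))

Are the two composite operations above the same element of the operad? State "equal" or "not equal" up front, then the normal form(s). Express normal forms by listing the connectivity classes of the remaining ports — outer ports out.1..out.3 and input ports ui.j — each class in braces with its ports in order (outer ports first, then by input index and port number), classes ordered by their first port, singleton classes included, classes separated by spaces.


equal; the common form is {out.1, out.2, u4.1, u5.3} {out.3, u2.1, u2.2, u4.3} {u1.1, u1.2, u1.3, u3.1, u3.2, u3.3, u5.2} {u2.3, u4.2} {u5.1}

The first composite normalizes to {out.1, out.2, u4.1, u5.3} {out.3, u2.1, u2.2, u4.3} {u1.1, u1.2, u1.3, u3.1, u3.2, u3.3, u5.2} {u2.3, u4.2} {u5.1}
The second composite normalizes to {out.1, out.2, u4.1, u5.3} {out.3, u2.1, u2.2, u4.3} {u1.1, u1.2, u1.3, u3.1, u3.2, u3.3, u5.2} {u2.3, u4.2} {u5.1}
The forms coincide; equal.


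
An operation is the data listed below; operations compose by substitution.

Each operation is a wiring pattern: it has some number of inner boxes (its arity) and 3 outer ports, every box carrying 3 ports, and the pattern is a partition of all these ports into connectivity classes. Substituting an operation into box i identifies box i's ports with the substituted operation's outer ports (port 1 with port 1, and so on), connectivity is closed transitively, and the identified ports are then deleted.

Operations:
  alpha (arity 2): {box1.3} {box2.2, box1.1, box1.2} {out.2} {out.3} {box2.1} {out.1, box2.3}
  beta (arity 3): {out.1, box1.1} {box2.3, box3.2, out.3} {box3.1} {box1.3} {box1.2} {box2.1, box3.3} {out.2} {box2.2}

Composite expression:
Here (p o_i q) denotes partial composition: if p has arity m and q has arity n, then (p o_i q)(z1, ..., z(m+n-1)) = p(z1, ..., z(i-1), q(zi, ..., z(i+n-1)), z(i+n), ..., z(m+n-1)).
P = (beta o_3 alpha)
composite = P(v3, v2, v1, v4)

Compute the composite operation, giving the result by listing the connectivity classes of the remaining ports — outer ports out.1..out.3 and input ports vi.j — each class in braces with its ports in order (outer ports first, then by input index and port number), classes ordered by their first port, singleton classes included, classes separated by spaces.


Two ports join when wires chain via beta-identified ports.
composing alpha on (v1, v4), with out.j its own outer ports: {out.1, v4.3} {out.2} {out.3} {v1.1, v1.2, v4.2} {v1.3} {v4.1}
composing beta on (v3, v2, v1, v4), with out.j its own outer ports: {out.1, v3.1} {out.2} {out.3, v2.3} {v1.1, v1.2, v4.2} {v1.3} {v2.1} {v2.2} {v3.2} {v3.3} {v4.1} {v4.3}

{out.1, v3.1} {out.2} {out.3, v2.3} {v1.1, v1.2, v4.2} {v1.3} {v2.1} {v2.2} {v3.2} {v3.3} {v4.1} {v4.3}


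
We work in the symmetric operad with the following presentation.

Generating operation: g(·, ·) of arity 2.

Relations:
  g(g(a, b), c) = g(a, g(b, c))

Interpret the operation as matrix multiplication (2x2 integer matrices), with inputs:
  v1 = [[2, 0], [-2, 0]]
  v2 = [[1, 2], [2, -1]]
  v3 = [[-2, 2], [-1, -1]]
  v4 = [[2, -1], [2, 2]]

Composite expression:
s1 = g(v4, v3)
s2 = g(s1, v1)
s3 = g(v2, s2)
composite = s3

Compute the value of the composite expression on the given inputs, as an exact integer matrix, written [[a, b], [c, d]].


g(v4, v3) = [[-3, 5], [-6, 2]]
g(g(v4, v3), v1) = [[-16, 0], [-16, 0]]
g(v2, g(g(v4, v3), v1)) = [[-48, 0], [-16, 0]]

[[-48, 0], [-16, 0]]


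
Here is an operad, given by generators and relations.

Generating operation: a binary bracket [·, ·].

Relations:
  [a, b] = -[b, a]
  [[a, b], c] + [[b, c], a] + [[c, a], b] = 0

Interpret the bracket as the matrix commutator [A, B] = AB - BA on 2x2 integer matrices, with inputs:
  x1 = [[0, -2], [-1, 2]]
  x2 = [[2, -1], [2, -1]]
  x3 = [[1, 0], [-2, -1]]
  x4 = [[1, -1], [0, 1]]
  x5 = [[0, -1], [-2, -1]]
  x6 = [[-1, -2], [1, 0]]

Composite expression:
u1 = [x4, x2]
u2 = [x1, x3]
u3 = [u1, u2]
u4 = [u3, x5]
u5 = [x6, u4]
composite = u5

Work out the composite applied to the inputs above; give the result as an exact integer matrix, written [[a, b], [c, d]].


[[116, 148], [16, -116]]

[x4, x2] = [[-2, 3], [0, 2]]
[x1, x3] = [[4, 4], [-6, -4]]
[[x4, x2], [x1, x3]] = [[-18, -40], [-24, 18]]
[[[x4, x2], [x1, x3]], x5] = [[56, 76], [-96, -56]]
[x6, [[[x4, x2], [x1, x3]], x5]] = [[116, 148], [16, -116]]


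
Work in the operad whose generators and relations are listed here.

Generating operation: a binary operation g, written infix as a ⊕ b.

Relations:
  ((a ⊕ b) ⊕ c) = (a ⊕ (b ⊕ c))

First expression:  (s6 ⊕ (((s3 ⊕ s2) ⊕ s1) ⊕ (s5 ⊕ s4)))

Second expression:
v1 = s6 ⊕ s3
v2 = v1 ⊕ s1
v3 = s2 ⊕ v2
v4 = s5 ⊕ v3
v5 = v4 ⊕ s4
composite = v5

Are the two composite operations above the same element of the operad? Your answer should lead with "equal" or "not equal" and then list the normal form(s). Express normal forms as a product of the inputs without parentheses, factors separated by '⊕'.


Reducing the first expression gives s6 ⊕ s3 ⊕ s2 ⊕ s1 ⊕ s5 ⊕ s4
Reducing the second expression gives s5 ⊕ s2 ⊕ s6 ⊕ s3 ⊕ s1 ⊕ s4
The normal forms differ: not equal.

not equal: they reduce to s6 ⊕ s3 ⊕ s2 ⊕ s1 ⊕ s5 ⊕ s4 and s5 ⊕ s2 ⊕ s6 ⊕ s3 ⊕ s1 ⊕ s4


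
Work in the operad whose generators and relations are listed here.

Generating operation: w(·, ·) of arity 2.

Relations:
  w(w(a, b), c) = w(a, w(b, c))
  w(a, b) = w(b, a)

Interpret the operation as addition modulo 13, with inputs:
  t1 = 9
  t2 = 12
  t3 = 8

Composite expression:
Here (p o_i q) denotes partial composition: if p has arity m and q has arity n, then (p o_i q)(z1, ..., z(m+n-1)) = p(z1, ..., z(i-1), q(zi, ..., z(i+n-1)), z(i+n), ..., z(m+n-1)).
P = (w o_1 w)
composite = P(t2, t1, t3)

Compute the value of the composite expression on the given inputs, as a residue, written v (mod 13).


3 (mod 13)

w(t2, t1) = 8
w(w(t2, t1), t3) = 3


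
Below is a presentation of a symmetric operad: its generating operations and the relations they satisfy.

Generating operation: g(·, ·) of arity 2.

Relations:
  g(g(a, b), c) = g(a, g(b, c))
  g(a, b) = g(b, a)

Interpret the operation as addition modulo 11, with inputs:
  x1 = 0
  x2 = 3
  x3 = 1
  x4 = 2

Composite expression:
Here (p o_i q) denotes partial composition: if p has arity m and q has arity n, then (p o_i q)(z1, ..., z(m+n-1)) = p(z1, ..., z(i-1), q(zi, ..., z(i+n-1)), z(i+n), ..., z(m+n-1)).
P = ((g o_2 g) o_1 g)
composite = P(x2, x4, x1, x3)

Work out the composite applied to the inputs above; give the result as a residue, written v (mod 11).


g(x2, x4) = 5
g(x1, x3) = 1
g(g(x2, x4), g(x1, x3)) = 6

6 (mod 11)


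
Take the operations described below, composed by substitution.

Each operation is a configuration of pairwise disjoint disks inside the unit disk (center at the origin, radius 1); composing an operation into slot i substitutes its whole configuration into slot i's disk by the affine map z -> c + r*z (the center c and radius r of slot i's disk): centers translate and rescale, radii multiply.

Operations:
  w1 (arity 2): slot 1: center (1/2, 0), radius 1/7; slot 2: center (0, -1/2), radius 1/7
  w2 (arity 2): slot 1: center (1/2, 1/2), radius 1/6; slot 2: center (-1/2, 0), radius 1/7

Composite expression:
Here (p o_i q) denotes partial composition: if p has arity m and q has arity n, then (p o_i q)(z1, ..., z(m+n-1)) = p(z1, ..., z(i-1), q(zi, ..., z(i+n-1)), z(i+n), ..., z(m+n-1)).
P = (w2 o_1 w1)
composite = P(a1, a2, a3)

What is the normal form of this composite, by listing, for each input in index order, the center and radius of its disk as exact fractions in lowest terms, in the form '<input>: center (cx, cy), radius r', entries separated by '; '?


a1: center (7/12, 1/2), radius 1/42; a2: center (1/2, 5/12), radius 1/42; a3: center (-1/2, 0), radius 1/7

Affine substitution under w2: radii multiply and a-centers shift.
input a1: applying the 2 nested substitutions gives center (7/12, 1/2), radius 1/42
input a2: applying the 2 nested substitutions gives center (1/2, 5/12), radius 1/42
input a3: applying the 1 nested substitution gives center (-1/2, 0), radius 1/7


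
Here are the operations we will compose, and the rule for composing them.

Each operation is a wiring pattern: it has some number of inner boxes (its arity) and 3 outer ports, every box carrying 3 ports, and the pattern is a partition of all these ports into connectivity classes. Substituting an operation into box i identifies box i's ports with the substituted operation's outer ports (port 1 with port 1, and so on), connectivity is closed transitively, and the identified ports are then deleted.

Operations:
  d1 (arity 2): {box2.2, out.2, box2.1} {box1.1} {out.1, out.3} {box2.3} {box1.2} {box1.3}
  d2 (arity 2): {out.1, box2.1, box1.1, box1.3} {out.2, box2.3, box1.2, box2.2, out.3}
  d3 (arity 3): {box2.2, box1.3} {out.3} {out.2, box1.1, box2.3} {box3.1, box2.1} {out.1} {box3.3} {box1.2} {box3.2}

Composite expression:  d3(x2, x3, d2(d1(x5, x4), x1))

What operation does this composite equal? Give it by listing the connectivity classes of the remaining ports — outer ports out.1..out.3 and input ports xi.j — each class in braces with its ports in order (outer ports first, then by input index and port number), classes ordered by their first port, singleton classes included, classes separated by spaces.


{out.1} {out.2, x2.1, x3.3} {out.3} {x1.1, x3.1} {x1.2, x1.3, x4.1, x4.2} {x2.2} {x2.3, x3.2} {x4.3} {x5.1} {x5.2} {x5.3}

Two ports join when wires chain via d3-identified ports.
through d1, on inputs (x5, x4): {out.1, out.3} {out.2, x4.1, x4.2} {x4.3} {x5.1} {x5.2} {x5.3} (out.j = stage outer ports)
through d2, on inputs (x5, x4, x1): {out.1, x1.1} {out.2, out.3, x1.2, x1.3, x4.1, x4.2} {x4.3} {x5.1} {x5.2} {x5.3} (out.j = stage outer ports)
through d3, on inputs (x2, x3, x5, x4, x1): {out.1} {out.2, x2.1, x3.3} {out.3} {x1.1, x3.1} {x1.2, x1.3, x4.1, x4.2} {x2.2} {x2.3, x3.2} {x4.3} {x5.1} {x5.2} {x5.3} (out.j = stage outer ports)


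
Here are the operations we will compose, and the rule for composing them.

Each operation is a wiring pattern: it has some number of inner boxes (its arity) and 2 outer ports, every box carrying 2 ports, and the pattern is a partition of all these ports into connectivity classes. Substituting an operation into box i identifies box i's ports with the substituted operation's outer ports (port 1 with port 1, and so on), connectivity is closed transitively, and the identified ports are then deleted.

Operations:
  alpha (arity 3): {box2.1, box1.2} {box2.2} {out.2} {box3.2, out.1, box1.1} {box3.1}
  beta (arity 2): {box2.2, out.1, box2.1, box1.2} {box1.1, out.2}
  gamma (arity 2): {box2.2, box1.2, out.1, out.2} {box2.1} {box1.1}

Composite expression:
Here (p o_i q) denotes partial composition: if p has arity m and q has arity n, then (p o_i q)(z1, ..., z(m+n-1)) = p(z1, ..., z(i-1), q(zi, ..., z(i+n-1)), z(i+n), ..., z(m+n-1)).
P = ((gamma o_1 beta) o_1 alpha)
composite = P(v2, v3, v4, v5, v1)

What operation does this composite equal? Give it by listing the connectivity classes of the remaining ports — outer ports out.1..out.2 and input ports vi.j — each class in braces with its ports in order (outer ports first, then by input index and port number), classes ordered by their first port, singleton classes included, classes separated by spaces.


{out.1, out.2, v1.2, v2.1, v4.2} {v1.1} {v2.2, v3.1} {v3.2} {v4.1} {v5.1, v5.2}

Two ports join when wires chain via gamma-identified ports.
composing alpha on (v2, v3, v4), with out.j its own outer ports: {out.1, v2.1, v4.2} {out.2} {v2.2, v3.1} {v3.2} {v4.1}
composing beta on (v2, v3, v4, v5), with out.j its own outer ports: {out.1, v5.1, v5.2} {out.2, v2.1, v4.2} {v2.2, v3.1} {v3.2} {v4.1}
composing gamma on (v2, v3, v4, v5, v1), with out.j its own outer ports: {out.1, out.2, v1.2, v2.1, v4.2} {v1.1} {v2.2, v3.1} {v3.2} {v4.1} {v5.1, v5.2}


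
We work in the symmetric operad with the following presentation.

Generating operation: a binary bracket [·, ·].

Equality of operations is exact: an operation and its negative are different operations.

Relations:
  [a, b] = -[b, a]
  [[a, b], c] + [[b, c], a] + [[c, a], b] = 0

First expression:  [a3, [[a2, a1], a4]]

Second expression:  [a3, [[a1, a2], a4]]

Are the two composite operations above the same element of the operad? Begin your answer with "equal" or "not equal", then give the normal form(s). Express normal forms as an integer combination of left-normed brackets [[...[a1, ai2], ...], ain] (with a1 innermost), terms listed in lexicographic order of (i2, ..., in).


The first composite normalizes to [[[a1, a2], a4], a3]
The second composite normalizes to -[[[a1, a2], a4], a3]
They disagree, so not equal.

not equal: they reduce to [[[a1, a2], a4], a3] and -[[[a1, a2], a4], a3]


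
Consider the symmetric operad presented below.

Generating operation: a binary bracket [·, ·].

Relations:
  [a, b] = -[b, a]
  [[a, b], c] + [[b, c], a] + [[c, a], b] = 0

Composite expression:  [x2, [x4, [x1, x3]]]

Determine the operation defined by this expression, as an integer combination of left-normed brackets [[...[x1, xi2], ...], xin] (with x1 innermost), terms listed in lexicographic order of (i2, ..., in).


[[[x1, x3], x4], x2]

A multilinear Lie element is pinned by x1-initial words (x1 innermost).
Composite bracket: [x2, [x4, [x1, x3]]]
The bracket unfolds into 8 signed words via [a, b] = ab - ba (2^3 = 8).
Collect the words opening with x1:
  x1x3x4x2 appears with sign +1, giving the term +[[[x1, x3], x4], x2]


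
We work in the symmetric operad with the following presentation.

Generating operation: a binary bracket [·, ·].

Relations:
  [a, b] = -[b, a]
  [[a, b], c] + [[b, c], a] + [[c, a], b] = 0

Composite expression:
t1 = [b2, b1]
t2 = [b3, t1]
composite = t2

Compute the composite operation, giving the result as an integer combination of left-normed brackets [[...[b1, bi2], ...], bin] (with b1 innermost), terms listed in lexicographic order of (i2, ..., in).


[[b1, b2], b3]


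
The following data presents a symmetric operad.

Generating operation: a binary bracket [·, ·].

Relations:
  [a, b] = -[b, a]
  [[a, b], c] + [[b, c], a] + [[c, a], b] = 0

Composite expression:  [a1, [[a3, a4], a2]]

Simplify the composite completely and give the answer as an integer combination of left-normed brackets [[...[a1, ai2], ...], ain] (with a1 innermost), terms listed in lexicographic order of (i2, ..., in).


-[[[a1, a2], a3], a4] + [[[a1, a2], a4], a3] + [[[a1, a3], a4], a2] - [[[a1, a4], a3], a2]

A multilinear Lie element is pinned by a1-initial words (a1 innermost).
Composite bracket: [a1, [[a3, a4], a2]]
Full expansion: 8 signed words from ab - ba (2^3 = 8).
Keep just the words that open with a1:
  from a1a2a3a4, sign -1: term -[[[a1, a2], a3], a4]
  from a1a2a4a3, sign +1: term +[[[a1, a2], a4], a3]
  from a1a3a4a2, sign +1: term +[[[a1, a3], a4], a2]
  from a1a4a3a2, sign -1: term -[[[a1, a4], a3], a2]


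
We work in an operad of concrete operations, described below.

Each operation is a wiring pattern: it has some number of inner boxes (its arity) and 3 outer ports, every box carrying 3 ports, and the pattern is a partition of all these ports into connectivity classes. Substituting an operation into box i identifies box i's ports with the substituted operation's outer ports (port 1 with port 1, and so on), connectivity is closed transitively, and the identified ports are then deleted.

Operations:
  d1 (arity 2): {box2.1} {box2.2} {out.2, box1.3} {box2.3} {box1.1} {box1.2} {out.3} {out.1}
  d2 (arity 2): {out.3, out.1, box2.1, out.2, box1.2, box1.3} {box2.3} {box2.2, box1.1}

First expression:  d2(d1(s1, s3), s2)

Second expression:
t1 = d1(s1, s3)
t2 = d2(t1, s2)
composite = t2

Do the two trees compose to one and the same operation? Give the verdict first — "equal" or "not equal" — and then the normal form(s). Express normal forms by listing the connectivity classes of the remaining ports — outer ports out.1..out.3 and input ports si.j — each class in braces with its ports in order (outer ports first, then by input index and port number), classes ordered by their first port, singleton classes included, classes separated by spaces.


equal: each reduces to {out.1, out.2, out.3, s1.3, s2.1} {s1.1} {s1.2} {s2.2} {s2.3} {s3.1} {s3.2} {s3.3}

The first expression, normalized: {out.1, out.2, out.3, s1.3, s2.1} {s1.1} {s1.2} {s2.2} {s2.3} {s3.1} {s3.2} {s3.3}
The second expression, normalized: {out.1, out.2, out.3, s1.3, s2.1} {s1.1} {s1.2} {s2.2} {s2.3} {s3.1} {s3.2} {s3.3}
The forms coincide; equal.


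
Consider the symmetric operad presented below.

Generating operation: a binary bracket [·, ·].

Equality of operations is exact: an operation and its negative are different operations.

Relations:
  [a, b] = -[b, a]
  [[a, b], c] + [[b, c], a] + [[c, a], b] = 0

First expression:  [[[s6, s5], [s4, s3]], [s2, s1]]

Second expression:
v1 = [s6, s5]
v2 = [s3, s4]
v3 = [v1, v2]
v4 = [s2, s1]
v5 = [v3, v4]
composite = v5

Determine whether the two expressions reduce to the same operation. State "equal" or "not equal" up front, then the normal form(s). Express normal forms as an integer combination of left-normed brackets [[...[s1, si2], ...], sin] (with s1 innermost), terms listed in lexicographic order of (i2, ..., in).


not equal: they reduce to -[[[[[s1, s2], s3], s4], s5], s6] + [[[[[s1, s2], s3], s4], s6], s5] + [[[[[s1, s2], s4], s3], s5], s6] - [[[[[s1, s2], s4], s3], s6], s5] + [[[[[s1, s2], s5], s6], s3], s4] - [[[[[s1, s2], s5], s6], s4], s3] - [[[[[s1, s2], s6], s5], s3], s4] + [[[[[s1, s2], s6], s5], s4], s3] and [[[[[s1, s2], s3], s4], s5], s6] - [[[[[s1, s2], s3], s4], s6], s5] - [[[[[s1, s2], s4], s3], s5], s6] + [[[[[s1, s2], s4], s3], s6], s5] - [[[[[s1, s2], s5], s6], s3], s4] + [[[[[s1, s2], s5], s6], s4], s3] + [[[[[s1, s2], s6], s5], s3], s4] - [[[[[s1, s2], s6], s5], s4], s3]

Reducing the first expression gives -[[[[[s1, s2], s3], s4], s5], s6] + [[[[[s1, s2], s3], s4], s6], s5] + [[[[[s1, s2], s4], s3], s5], s6] - [[[[[s1, s2], s4], s3], s6], s5] + [[[[[s1, s2], s5], s6], s3], s4] - [[[[[s1, s2], s5], s6], s4], s3] - [[[[[s1, s2], s6], s5], s3], s4] + [[[[[s1, s2], s6], s5], s4], s3]
Reducing the second expression gives [[[[[s1, s2], s3], s4], s5], s6] - [[[[[s1, s2], s3], s4], s6], s5] - [[[[[s1, s2], s4], s3], s5], s6] + [[[[[s1, s2], s4], s3], s6], s5] - [[[[[s1, s2], s5], s6], s3], s4] + [[[[[s1, s2], s5], s6], s4], s3] + [[[[[s1, s2], s6], s5], s3], s4] - [[[[[s1, s2], s6], s5], s4], s3]
The normal forms differ: not equal.


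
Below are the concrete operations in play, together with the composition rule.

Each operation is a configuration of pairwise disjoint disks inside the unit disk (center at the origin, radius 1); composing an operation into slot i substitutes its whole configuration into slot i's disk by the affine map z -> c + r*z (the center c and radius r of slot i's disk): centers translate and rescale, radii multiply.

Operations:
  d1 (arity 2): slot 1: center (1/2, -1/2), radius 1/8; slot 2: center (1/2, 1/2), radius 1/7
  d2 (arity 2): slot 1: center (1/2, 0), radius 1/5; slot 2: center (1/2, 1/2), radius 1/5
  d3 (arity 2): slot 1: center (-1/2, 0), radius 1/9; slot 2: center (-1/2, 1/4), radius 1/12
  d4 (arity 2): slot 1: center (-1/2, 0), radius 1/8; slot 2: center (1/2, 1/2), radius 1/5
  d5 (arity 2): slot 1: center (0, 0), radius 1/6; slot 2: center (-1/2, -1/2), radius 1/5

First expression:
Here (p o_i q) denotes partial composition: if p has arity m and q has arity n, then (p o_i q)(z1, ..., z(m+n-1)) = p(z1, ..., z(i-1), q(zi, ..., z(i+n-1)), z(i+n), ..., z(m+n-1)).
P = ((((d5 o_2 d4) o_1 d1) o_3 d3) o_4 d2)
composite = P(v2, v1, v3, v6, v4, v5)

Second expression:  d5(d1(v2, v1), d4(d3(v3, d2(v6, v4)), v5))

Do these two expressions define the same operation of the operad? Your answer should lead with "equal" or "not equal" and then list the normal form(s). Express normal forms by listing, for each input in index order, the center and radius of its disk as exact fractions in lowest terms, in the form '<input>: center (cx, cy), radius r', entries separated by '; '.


equal; both compose to v1: center (1/12, 1/12), radius 1/42; v2: center (1/12, -1/12), radius 1/48; v3: center (-49/80, -1/2), radius 1/360; v4: center (-587/960, -473/960), radius 1/2400; v5: center (-2/5, -2/5), radius 1/25; v6: center (-587/960, -79/160), radius 1/2400


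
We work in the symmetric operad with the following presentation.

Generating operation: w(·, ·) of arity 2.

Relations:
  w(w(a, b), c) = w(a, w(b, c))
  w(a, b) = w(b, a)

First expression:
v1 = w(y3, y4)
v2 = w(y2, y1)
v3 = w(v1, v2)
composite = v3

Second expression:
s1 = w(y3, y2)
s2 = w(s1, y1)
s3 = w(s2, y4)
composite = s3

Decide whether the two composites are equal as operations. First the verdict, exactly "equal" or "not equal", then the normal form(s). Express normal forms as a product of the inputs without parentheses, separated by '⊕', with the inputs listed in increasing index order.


The first expression reduces to y1 ⊕ y2 ⊕ y3 ⊕ y4
The second expression reduces to y1 ⊕ y2 ⊕ y3 ⊕ y4
Both agree, so they are equal.

equal; both compose to y1 ⊕ y2 ⊕ y3 ⊕ y4


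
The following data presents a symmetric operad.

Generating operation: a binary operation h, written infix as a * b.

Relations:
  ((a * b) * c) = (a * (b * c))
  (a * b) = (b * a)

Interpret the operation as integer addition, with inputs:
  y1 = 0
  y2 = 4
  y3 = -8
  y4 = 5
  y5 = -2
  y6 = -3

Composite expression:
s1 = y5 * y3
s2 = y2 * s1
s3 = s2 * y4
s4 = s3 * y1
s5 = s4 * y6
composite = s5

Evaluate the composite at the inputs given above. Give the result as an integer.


-4


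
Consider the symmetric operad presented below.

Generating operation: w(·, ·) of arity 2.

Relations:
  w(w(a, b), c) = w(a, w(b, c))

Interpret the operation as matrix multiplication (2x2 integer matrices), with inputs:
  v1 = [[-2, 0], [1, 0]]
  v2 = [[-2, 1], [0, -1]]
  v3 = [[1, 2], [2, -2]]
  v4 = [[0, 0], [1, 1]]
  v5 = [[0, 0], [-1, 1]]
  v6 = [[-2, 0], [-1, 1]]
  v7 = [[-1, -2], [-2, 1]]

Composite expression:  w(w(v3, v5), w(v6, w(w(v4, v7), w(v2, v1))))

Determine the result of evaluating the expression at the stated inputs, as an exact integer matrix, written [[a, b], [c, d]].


[[-28, 0], [28, 0]]

w(v3, v5) = [[-2, 2], [2, -2]]
w(v4, v7) = [[0, 0], [-3, -1]]
w(v2, v1) = [[5, 0], [-1, 0]]
w(w(v4, v7), w(v2, v1)) = [[0, 0], [-14, 0]]
w(v6, w(w(v4, v7), w(v2, v1))) = [[0, 0], [-14, 0]]
w(w(v3, v5), w(v6, w(w(v4, v7), w(v2, v1)))) = [[-28, 0], [28, 0]]


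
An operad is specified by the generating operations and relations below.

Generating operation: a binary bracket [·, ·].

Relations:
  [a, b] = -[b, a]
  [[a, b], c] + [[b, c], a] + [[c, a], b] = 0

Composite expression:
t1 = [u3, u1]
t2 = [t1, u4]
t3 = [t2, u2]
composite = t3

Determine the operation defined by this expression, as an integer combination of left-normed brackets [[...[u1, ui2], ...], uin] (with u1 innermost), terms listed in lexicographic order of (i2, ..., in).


In the tensor algebra, words opening u1 carry the u1-anchored form.
Composite bracket: [[[u3, u1], u4], u2]
Under [a, b] = ab - ba we get 8 signed associative words (2^3 = 8).
Keep just the words that open with u1:
  the word u1u3u4u2 carries sign -1 and contributes -[[[u1, u3], u4], u2]

-[[[u1, u3], u4], u2]


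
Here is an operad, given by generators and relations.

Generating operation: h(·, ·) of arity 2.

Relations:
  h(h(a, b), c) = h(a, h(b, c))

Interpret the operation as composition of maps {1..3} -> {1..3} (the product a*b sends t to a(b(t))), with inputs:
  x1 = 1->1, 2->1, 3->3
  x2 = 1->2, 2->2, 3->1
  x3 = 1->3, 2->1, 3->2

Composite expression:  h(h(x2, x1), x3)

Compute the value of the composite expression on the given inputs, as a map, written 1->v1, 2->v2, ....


1->1, 2->2, 3->2


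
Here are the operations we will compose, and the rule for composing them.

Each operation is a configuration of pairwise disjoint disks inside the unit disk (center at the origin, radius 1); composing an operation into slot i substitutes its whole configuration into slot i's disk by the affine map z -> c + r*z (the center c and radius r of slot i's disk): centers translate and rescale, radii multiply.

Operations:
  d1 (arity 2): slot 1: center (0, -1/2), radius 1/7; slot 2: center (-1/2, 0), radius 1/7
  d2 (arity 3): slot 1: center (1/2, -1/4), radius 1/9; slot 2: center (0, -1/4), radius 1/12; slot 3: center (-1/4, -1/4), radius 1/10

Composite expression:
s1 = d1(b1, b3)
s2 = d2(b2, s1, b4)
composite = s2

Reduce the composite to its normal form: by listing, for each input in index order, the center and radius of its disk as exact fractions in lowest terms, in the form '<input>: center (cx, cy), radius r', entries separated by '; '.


b1: center (0, -7/24), radius 1/84; b2: center (1/2, -1/4), radius 1/9; b3: center (-1/24, -1/4), radius 1/84; b4: center (-1/4, -1/4), radius 1/10

Affine substitution under d2: radii multiply and b-centers shift.
input b2: composing its 1 substitution step yields center (1/2, -1/4), radius 1/9
input b1: composing its 2 substitution steps yields center (0, -7/24), radius 1/84
input b3: composing its 2 substitution steps yields center (-1/24, -1/4), radius 1/84
input b4: composing its 1 substitution step yields center (-1/4, -1/4), radius 1/10


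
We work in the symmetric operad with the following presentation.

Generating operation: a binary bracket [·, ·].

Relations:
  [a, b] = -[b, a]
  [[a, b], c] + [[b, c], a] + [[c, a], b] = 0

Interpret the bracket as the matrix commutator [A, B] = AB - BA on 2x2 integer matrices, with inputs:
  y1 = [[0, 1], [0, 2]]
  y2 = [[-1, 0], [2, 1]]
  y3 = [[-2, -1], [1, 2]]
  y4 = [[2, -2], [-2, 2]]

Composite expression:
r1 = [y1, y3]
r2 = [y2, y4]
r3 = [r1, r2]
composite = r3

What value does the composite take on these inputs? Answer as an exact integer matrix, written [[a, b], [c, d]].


[[-32, -40], [24, 32]]

[y1, y3] = [[1, 6], [2, -1]]
[y2, y4] = [[4, 4], [-4, -4]]
[[y1, y3], [y2, y4]] = [[-32, -40], [24, 32]]


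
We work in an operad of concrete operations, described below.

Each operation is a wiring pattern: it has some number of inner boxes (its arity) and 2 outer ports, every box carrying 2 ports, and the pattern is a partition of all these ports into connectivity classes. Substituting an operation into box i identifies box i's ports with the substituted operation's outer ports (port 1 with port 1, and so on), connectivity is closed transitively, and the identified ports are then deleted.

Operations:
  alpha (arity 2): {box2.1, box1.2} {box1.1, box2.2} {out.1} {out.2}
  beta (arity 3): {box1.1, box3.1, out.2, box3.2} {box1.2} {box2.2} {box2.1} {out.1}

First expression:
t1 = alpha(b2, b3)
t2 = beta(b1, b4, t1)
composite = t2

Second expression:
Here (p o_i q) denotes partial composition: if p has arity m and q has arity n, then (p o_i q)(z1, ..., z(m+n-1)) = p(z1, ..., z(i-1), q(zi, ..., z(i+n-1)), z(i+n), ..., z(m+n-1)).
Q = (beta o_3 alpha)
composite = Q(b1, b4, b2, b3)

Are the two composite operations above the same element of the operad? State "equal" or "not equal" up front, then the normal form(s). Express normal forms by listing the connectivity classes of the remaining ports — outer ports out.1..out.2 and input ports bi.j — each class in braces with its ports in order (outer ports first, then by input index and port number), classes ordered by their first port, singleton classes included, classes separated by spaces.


equal; both compose to {out.1} {out.2, b1.1} {b1.2} {b2.1, b3.2} {b2.2, b3.1} {b4.1} {b4.2}


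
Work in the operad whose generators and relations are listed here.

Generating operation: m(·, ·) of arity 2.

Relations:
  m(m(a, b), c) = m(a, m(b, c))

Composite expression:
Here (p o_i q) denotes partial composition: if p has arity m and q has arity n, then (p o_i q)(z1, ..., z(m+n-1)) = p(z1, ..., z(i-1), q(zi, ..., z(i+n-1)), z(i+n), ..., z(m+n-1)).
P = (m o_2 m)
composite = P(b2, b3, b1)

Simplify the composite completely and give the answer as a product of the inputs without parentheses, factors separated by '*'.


Associativity of m dissolves the nesting; only the b-input order survives.
m(b3, b1) unparenthesizes to b3 * b1
m(b2, m(b3, b1)) unparenthesizes to b2 * b3 * b1

b2 * b3 * b1


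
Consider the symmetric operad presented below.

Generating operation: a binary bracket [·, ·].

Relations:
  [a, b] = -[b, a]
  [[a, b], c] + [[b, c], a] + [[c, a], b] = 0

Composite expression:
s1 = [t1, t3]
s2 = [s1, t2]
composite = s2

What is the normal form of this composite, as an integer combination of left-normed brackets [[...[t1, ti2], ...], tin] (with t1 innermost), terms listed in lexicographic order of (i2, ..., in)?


[[t1, t3], t2]

A multilinear Lie element is pinned by t1-initial words (t1 innermost).
Composite bracket: [[t1, t3], t2]
Applying ab - ba throughout gives 4 signed words (2^2 = 4).
Coefficients come from the t1-initial words:
  t1t3t2 appears with sign +1, giving the term +[[t1, t3], t2]


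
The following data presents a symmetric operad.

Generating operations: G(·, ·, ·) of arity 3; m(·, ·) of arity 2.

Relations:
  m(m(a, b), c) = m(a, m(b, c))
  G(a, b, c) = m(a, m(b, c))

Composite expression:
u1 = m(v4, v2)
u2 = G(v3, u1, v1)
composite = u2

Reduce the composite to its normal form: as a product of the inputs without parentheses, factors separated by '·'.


v3 · v4 · v2 · v1

Every regrouping of G is equal, so read the v-inputs in written order.
m(v4, v2) flattens to v4 · v2
G(v3, m(v4, v2), v1) flattens to v3 · v4 · v2 · v1


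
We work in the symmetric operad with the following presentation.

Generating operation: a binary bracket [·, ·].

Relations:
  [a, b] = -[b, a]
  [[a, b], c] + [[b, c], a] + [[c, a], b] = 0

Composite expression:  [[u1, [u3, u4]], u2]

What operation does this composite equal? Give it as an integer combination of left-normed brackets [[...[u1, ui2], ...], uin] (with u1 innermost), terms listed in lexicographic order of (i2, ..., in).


[[[u1, u3], u4], u2] - [[[u1, u4], u3], u2]

Expand each bracket as ab - ba; the u1-initial words give the coefficients.
Composite bracket: [[u1, [u3, u4]], u2]
Expanding via [a, b] = ab - ba: 8 signed words (2^3 = 8).
Keep just the words that open with u1:
  u1u3u4u2 (sign +1) contributes +[[[u1, u3], u4], u2]
  u1u4u3u2 (sign -1) contributes -[[[u1, u4], u3], u2]


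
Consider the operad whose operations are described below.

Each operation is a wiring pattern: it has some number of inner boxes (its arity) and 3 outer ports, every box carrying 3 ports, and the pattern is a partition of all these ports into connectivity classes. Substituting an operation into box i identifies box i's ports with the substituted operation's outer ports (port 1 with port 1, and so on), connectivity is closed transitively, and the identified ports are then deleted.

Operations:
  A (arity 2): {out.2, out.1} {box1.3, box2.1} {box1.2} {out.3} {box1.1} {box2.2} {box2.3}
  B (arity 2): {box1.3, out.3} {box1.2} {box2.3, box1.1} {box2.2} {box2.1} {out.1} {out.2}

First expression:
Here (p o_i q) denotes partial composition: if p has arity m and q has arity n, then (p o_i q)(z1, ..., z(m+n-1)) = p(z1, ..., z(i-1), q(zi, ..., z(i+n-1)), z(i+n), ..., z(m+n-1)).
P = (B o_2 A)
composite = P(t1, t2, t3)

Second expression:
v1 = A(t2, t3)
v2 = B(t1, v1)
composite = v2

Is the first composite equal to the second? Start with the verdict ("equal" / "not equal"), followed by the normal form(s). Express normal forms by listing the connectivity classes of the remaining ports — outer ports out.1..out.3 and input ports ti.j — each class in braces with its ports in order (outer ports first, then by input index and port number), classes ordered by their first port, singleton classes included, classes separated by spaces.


equal; the common form is {out.1} {out.2} {out.3, t1.3} {t1.1} {t1.2} {t2.1} {t2.2} {t2.3, t3.1} {t3.2} {t3.3}

The first expression reduces to {out.1} {out.2} {out.3, t1.3} {t1.1} {t1.2} {t2.1} {t2.2} {t2.3, t3.1} {t3.2} {t3.3}
The second expression reduces to {out.1} {out.2} {out.3, t1.3} {t1.1} {t1.2} {t2.1} {t2.2} {t2.3, t3.1} {t3.2} {t3.3}
The forms coincide; equal.


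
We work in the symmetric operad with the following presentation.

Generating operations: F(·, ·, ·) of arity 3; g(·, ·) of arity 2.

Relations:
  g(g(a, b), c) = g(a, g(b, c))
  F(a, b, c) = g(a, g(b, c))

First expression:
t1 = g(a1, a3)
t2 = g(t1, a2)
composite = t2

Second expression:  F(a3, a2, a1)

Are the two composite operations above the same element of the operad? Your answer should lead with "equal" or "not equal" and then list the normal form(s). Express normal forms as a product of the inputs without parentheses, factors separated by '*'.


not equal — first a1 * a3 * a2, second a3 * a2 * a1

Reducing the first expression gives a1 * a3 * a2
Reducing the second expression gives a3 * a2 * a1
They disagree, so not equal.


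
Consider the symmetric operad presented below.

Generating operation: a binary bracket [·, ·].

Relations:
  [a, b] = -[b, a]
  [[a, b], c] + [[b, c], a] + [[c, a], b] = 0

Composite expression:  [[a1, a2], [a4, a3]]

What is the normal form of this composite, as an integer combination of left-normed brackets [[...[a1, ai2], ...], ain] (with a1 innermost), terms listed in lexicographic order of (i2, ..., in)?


-[[[a1, a2], a3], a4] + [[[a1, a2], a4], a3]
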